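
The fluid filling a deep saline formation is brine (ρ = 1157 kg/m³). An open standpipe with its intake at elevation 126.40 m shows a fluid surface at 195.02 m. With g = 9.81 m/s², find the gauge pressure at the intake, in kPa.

Pressure head ψ = h − z = 195.02 − 126.40 = 68.62 m.
P = ρgψ = 1157 × 9.81 × 68.62 = 778849 Pa ≈ 779 kPa.

P ≈ 779 kPa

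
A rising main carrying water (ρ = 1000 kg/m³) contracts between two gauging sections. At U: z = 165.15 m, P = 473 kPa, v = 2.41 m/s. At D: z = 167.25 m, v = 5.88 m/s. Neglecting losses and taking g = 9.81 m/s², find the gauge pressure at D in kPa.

P₂ ≈ 438 kPa

Pressure head at U: ψ₁ = P₁/(ρg) = 473×1000 / (1000 × 9.81) = 48.22 m.
Velocity heads: v₁²/2g = 2.41²/19.62 = 0.296 m; v₂²/2g = 5.88²/19.62 = 1.762 m.
Total head H = z₁ + ψ₁ + v₁²/2g = 165.15 + 48.22 + 0.296 = 213.67 m.
ψ₂ = H − z₂ − v₂²/2g = 213.67 − 167.25 − 1.762 = 44.66 m.
P₂ = ρgψ₂ = 1000 × 9.81 × 44.66 ≈ 438 kPa.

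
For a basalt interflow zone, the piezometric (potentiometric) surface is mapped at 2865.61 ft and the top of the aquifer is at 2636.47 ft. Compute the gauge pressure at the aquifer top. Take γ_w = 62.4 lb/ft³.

Pressure head at the aquifer top: ψ = h − z = 2865.61 − 2636.47 = 229.14 ft.
P = γψ/144 = 62.4 × 229.14 / 144 = 99.3 psi.

P ≈ 99.3 psi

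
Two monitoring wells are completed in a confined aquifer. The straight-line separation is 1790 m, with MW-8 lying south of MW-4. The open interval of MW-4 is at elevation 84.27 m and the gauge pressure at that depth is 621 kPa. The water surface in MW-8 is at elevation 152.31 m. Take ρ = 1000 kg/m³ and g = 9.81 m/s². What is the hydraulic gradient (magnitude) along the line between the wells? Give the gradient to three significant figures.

Pressure head at MW-4: ψ = P/(ρg) = 621×1000 / (1000 × 9.81) = 63.30 m.
Total head at MW-4: h = z + ψ = 84.27 + 63.30 = 147.57 m.
Total head at MW-8: h = 152.31 m (water level in the piezometer is the total head).
Head difference: h(MW-4) − h(MW-8) = 147.57 − 152.31 = -4.74 m.
Hydraulic gradient: i = |Δh| / L = 4.74 / 1790 = 0.00265.

i ≈ 0.00265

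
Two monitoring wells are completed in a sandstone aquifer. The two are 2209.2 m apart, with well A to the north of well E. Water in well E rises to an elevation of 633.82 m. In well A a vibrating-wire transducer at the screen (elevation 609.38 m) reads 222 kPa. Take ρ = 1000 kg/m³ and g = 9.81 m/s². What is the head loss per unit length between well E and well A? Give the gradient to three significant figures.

Total head at well E: h = 633.82 m (water level in the piezometer is the total head).
Pressure head at well A: ψ = P/(ρg) = 222×1000 / (1000 × 9.81) = 22.63 m.
Total head at well A: h = z + ψ = 609.38 + 22.63 = 632.01 m.
Head difference: h(well E) − h(well A) = 633.82 − 632.01 = 1.81 m.
Hydraulic gradient: i = |Δh| / L = 1.81 / 2209.2 = 0.000819.

i ≈ 0.000819 m/m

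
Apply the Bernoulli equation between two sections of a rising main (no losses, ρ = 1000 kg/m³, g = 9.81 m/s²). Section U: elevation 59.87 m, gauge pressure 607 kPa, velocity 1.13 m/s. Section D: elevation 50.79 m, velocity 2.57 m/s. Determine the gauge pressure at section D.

Pressure head at U: ψ₁ = P₁/(ρg) = 607×1000 / (1000 × 9.81) = 61.88 m.
Velocity heads: v₁²/2g = 1.13²/19.62 = 0.065 m; v₂²/2g = 2.57²/19.62 = 0.337 m.
Total head H = z₁ + ψ₁ + v₁²/2g = 59.87 + 61.88 + 0.065 = 121.81 m.
ψ₂ = H − z₂ − v₂²/2g = 121.81 − 50.79 − 0.337 = 70.68 m.
P₂ = ρgψ₂ = 1000 × 9.81 × 70.68 ≈ 693 kPa.

P₂ ≈ 693 kPa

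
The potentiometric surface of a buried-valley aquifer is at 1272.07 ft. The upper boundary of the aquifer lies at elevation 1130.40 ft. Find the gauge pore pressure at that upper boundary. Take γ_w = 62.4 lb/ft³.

P ≈ 61.4 psi

Pressure head at the aquifer top: ψ = h − z = 1272.07 − 1130.40 = 141.67 ft.
P = γψ/144 = 62.4 × 141.67 / 144 = 61.4 psi.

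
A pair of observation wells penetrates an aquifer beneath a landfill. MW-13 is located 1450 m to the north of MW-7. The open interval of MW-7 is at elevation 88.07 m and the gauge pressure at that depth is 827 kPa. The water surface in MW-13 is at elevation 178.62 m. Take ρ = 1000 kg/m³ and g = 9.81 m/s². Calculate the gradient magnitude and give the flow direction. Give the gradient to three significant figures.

Pressure head at MW-7: ψ = P/(ρg) = 827×1000 / (1000 × 9.81) = 84.30 m.
Total head at MW-7: h = z + ψ = 88.07 + 84.30 = 172.37 m.
Total head at MW-13: h = 178.62 m (water level in the piezometer is the total head).
Head difference: h(MW-7) − h(MW-13) = 172.37 − 178.62 = -6.25 m.
Hydraulic gradient: i = |Δh| / L = 6.25 / 1450 = 0.00431.
Flow is from higher to lower head: from MW-13 toward MW-7, i.e. toward the south.

i ≈ 0.00431; groundwater flows toward the south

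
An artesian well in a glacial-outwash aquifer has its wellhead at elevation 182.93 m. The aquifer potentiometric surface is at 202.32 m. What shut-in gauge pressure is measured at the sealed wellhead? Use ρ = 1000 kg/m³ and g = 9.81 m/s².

P ≈ 190 kPa

Head above the cap: Δh = 202.32 − 182.93 = 19.39 m.
P = ρgΔh = 1000 × 9.81 × 19.39 = 190216 Pa ≈ 190 kPa.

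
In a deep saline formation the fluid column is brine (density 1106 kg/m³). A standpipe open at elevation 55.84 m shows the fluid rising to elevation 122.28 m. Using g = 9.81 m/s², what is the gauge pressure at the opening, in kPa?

P ≈ 721 kPa

Pressure head ψ = h − z = 122.28 − 55.84 = 66.44 m.
P = ρgψ = 1106 × 9.81 × 66.44 = 720865 Pa ≈ 721 kPa.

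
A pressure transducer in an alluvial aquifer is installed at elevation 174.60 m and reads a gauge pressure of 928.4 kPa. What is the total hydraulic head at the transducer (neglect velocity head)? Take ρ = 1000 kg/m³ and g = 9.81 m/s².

h ≈ 269.24 m

ψ = P/(ρg) = 928.4×1000 / (1000 × 9.81) = 94.64 m.
h = z + ψ = 174.60 + 94.64 = 269.24 m.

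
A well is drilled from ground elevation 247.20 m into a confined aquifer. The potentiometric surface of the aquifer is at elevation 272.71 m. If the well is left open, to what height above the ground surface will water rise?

≈ 25.51 m above ground

Water rises to the potentiometric surface, so the rise above ground = 272.71 − 247.20 = 25.51 m.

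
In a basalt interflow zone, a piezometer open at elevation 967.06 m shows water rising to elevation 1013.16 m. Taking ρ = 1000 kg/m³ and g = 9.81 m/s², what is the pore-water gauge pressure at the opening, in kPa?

Pressure head ψ = h − z = 1013.16 − 967.06 = 46.10 m.
P = ρgψ = 1000 × 9.81 × 46.10 = 452241 Pa ≈ 452 kPa.

P ≈ 452 kPa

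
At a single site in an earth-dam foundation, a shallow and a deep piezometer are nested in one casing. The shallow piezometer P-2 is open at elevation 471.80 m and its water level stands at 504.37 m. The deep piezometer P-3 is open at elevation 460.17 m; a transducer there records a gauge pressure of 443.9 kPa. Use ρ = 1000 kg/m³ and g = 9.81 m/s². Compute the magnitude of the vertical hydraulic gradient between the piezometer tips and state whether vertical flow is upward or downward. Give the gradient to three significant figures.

|i_v| ≈ 0.0903; vertical flow is upward

Total head at P-2: h = 504.37 m (water level in the standpipe).
Pressure head at P-3: ψ = P/(ρg) = 443.9×1000 / (1000 × 9.81) = 45.25 m.
Total head at P-3: h = z + ψ = 460.17 + 45.25 = 505.42 m.
Δh = h(P-2) − h(P-3) = 504.37 − 505.42 = -1.05 m.
Vertical separation Δz = 471.80 − 460.17 = 11.63 m.
|i_v| = |Δh| / Δz = 1.05 / 11.63 = 0.0903.
Head is higher in the deep piezometer, so vertical flow is upward (discharge condition).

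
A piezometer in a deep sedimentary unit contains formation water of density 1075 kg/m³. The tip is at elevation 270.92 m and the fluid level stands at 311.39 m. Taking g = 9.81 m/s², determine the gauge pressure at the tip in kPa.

P ≈ 427 kPa

Pressure head ψ = h − z = 311.39 − 270.92 = 40.47 m.
P = ρgψ = 1075 × 9.81 × 40.47 = 426787 Pa ≈ 427 kPa.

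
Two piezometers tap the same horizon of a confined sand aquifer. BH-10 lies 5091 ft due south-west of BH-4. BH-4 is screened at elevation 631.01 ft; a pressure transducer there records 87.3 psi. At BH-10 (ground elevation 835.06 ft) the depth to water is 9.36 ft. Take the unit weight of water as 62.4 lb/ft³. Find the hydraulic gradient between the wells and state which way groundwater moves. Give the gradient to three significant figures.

i ≈ 0.00133; groundwater flows toward the south-west

Pressure head at BH-4: ψ = 144·P/γ = 144 × 87.3 / 62.4 = 201.46 ft.
Total head at BH-4: h = z + ψ = 631.01 + 201.46 = 832.47 ft.
Total head at BH-10: h = 835.06 − 9.36 = 825.70 ft.
Head difference: h(BH-4) − h(BH-10) = 832.47 − 825.70 = 6.77 ft.
Hydraulic gradient: i = |Δh| / L = 6.77 / 5091 = 0.00133.
Flow is from higher to lower head: from BH-4 toward BH-10, i.e. toward the south-west.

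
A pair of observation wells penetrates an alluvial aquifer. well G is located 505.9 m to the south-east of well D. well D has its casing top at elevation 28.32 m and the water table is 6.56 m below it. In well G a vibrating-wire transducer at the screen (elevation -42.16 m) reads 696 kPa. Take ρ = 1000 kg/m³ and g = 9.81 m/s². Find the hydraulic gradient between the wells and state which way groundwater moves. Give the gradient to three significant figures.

i ≈ 0.0139; groundwater flows toward the north-west

Total head at well D: h = 28.32 − 6.56 = 21.76 m.
Pressure head at well G: ψ = P/(ρg) = 696×1000 / (1000 × 9.81) = 70.95 m.
Total head at well G: h = z + ψ = -42.16 + 70.95 = 28.79 m.
Head difference: h(well D) − h(well G) = 21.76 − 28.79 = -7.03 m.
Hydraulic gradient: i = |Δh| / L = 7.03 / 505.9 = 0.0139.
Flow is from higher to lower head: from well G toward well D, i.e. toward the north-west.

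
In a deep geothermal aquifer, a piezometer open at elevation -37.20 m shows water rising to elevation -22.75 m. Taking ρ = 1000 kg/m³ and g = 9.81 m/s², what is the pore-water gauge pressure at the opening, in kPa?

Pressure head ψ = h − z = -22.75 − (-37.20) = 14.45 m.
P = ρgψ = 1000 × 9.81 × 14.45 = 141754 Pa ≈ 142 kPa.

P ≈ 142 kPa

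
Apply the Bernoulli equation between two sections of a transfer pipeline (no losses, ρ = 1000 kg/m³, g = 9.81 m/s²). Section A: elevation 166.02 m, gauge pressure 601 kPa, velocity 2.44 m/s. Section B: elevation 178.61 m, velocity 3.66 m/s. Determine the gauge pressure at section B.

Pressure head at A: ψ₁ = P₁/(ρg) = 601×1000 / (1000 × 9.81) = 61.26 m.
Velocity heads: v₁²/2g = 2.44²/19.62 = 0.303 m; v₂²/2g = 3.66²/19.62 = 0.683 m.
Total head H = z₁ + ψ₁ + v₁²/2g = 166.02 + 61.26 + 0.303 = 227.58 m.
ψ₂ = H − z₂ − v₂²/2g = 227.58 − 178.61 − 0.683 = 48.29 m.
P₂ = ρgψ₂ = 1000 × 9.81 × 48.29 ≈ 474 kPa.

P₂ ≈ 474 kPa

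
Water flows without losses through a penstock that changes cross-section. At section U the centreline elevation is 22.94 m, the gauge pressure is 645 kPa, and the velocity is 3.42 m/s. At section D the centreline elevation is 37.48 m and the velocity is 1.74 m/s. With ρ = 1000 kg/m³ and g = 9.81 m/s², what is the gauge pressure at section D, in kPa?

P₂ ≈ 507 kPa

Pressure head at U: ψ₁ = P₁/(ρg) = 645×1000 / (1000 × 9.81) = 65.75 m.
Velocity heads: v₁²/2g = 3.42²/19.62 = 0.596 m; v₂²/2g = 1.74²/19.62 = 0.154 m.
Total head H = z₁ + ψ₁ + v₁²/2g = 22.94 + 65.75 + 0.596 = 89.29 m.
ψ₂ = H − z₂ − v₂²/2g = 89.29 − 37.48 − 0.154 = 51.66 m.
P₂ = ρgψ₂ = 1000 × 9.81 × 51.66 ≈ 507 kPa.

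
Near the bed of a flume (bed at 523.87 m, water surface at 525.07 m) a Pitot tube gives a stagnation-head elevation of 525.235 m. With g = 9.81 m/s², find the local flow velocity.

v ≈ 1.80 m/s

Near the bed, under hydrostatic conditions, the piezometric head (z + ψ) equals the free-surface elevation, 525.07 m.
Velocity head = total − piezometric = 525.235 − 525.07 = 0.165 m.
v = √(2g·h_v) = √(2 × 9.81 × 0.165) = 1.80 m/s.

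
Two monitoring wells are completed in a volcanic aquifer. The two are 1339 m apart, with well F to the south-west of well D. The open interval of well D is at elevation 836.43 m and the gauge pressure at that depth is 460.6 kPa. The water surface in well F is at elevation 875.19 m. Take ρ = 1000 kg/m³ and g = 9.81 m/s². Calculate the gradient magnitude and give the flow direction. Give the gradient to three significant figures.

i ≈ 0.00612; groundwater flows toward the south-west

Pressure head at well D: ψ = P/(ρg) = 460.6×1000 / (1000 × 9.81) = 46.95 m.
Total head at well D: h = z + ψ = 836.43 + 46.95 = 883.38 m.
Total head at well F: h = 875.19 m (water level in the piezometer is the total head).
Head difference: h(well D) − h(well F) = 883.38 − 875.19 = 8.19 m.
Hydraulic gradient: i = |Δh| / L = 8.19 / 1339 = 0.00612.
Flow is from higher to lower head: from well D toward well F, i.e. toward the south-west.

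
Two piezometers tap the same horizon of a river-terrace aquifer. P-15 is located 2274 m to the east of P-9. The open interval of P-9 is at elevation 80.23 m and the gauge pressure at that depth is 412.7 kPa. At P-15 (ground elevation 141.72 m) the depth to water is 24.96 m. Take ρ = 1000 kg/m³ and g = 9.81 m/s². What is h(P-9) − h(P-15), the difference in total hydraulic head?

Δh ≈ 5.54 m

Pressure head at P-9: ψ = P/(ρg) = 412.7×1000 / (1000 × 9.81) = 42.07 m.
Total head at P-9: h = z + ψ = 80.23 + 42.07 = 122.30 m.
Total head at P-15: h = 141.72 − 24.96 = 116.76 m.
Head difference: h(P-9) − h(P-15) = 122.30 − 116.76 = 5.54 m.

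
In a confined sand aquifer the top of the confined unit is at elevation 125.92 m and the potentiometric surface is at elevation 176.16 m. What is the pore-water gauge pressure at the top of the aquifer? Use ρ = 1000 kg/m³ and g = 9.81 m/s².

P ≈ 493 kPa

Pressure head at the aquifer top: ψ = h − z = 176.16 − 125.92 = 50.24 m.
P = ρgψ = 1000 × 9.81 × 50.24 = 492854 Pa ≈ 493 kPa.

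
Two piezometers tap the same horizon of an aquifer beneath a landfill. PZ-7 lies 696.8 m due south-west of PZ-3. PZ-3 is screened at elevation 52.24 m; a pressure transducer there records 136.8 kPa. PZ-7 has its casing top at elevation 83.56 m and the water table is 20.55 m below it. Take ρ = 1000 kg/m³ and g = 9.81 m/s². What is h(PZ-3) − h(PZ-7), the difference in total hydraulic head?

Pressure head at PZ-3: ψ = P/(ρg) = 136.8×1000 / (1000 × 9.81) = 13.94 m.
Total head at PZ-3: h = z + ψ = 52.24 + 13.94 = 66.18 m.
Total head at PZ-7: h = 83.56 − 20.55 = 63.01 m.
Head difference: h(PZ-3) − h(PZ-7) = 66.18 − 63.01 = 3.17 m.

Δh ≈ 3.17 m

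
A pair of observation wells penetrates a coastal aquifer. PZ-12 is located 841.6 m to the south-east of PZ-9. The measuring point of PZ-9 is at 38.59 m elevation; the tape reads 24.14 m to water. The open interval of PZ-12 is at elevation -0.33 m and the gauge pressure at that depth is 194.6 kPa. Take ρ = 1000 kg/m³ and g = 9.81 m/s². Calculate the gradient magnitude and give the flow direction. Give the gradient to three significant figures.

i ≈ 0.00601; groundwater flows toward the north-west

Total head at PZ-9: h = 38.59 − 24.14 = 14.45 m.
Pressure head at PZ-12: ψ = P/(ρg) = 194.6×1000 / (1000 × 9.81) = 19.84 m.
Total head at PZ-12: h = z + ψ = -0.33 + 19.84 = 19.51 m.
Head difference: h(PZ-9) − h(PZ-12) = 14.45 − 19.51 = -5.06 m.
Hydraulic gradient: i = |Δh| / L = 5.06 / 841.6 = 0.00601.
Flow is from higher to lower head: from PZ-12 toward PZ-9, i.e. toward the north-west.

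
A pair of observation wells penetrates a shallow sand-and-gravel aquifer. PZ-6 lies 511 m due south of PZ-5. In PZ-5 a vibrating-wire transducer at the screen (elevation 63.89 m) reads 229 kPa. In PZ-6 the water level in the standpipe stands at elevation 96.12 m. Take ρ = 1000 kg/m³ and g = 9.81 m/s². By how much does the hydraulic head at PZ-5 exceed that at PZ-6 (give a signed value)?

Pressure head at PZ-5: ψ = P/(ρg) = 229×1000 / (1000 × 9.81) = 23.34 m.
Total head at PZ-5: h = z + ψ = 63.89 + 23.34 = 87.23 m.
Total head at PZ-6: h = 96.12 m (water level in the piezometer is the total head).
Head difference: h(PZ-5) − h(PZ-6) = 87.23 − 96.12 = -8.89 m.

Δh ≈ -8.89 m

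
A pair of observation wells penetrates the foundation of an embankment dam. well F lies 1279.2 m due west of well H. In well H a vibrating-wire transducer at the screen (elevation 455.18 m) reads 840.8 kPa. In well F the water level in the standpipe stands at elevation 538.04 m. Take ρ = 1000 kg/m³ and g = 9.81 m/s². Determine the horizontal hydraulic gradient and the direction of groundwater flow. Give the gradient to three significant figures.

i ≈ 0.00223; groundwater flows toward the west

Pressure head at well H: ψ = P/(ρg) = 840.8×1000 / (1000 × 9.81) = 85.71 m.
Total head at well H: h = z + ψ = 455.18 + 85.71 = 540.89 m.
Total head at well F: h = 538.04 m (water level in the piezometer is the total head).
Head difference: h(well H) − h(well F) = 540.89 − 538.04 = 2.85 m.
Hydraulic gradient: i = |Δh| / L = 2.85 / 1279.2 = 0.00223.
Flow is from higher to lower head: from well H toward well F, i.e. toward the west.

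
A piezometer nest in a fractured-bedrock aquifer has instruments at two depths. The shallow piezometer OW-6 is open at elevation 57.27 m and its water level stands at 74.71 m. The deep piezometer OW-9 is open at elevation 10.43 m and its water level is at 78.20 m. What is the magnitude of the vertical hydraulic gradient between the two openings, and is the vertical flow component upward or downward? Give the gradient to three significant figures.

Total head at OW-6: h = 74.71 m (water level in the standpipe).
Total head at OW-9: h = 78.20 m.
Δh = h(OW-6) − h(OW-9) = 74.71 − 78.20 = -3.49 m.
Vertical separation Δz = 57.27 − 10.43 = 46.84 m.
|i_v| = |Δh| / Δz = 3.49 / 46.84 = 0.0745.
Head is higher in the deep piezometer, so vertical flow is upward (discharge condition).

|i_v| ≈ 0.0745; vertical flow is upward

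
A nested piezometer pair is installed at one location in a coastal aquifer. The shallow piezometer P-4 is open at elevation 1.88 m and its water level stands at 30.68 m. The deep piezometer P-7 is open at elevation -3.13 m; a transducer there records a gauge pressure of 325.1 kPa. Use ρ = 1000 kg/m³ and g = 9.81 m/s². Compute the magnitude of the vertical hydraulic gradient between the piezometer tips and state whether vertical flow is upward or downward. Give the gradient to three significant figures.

Total head at P-4: h = 30.68 m (water level in the standpipe).
Pressure head at P-7: ψ = P/(ρg) = 325.1×1000 / (1000 × 9.81) = 33.14 m.
Total head at P-7: h = z + ψ = -3.13 + 33.14 = 30.01 m.
Δh = h(P-4) − h(P-7) = 30.68 − 30.01 = 0.67 m.
Vertical separation Δz = 1.88 − (-3.13) = 5.01 m.
|i_v| = |Δh| / Δz = 0.67 / 5.01 = 0.134.
Head is higher in the shallow piezometer, so vertical flow is downward (recharge condition).

|i_v| ≈ 0.134; vertical flow is downward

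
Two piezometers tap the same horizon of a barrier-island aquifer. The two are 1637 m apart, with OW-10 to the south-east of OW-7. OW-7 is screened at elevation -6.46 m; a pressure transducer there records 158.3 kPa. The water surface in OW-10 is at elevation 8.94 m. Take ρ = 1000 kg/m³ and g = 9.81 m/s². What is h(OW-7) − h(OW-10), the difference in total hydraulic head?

Pressure head at OW-7: ψ = P/(ρg) = 158.3×1000 / (1000 × 9.81) = 16.14 m.
Total head at OW-7: h = z + ψ = -6.46 + 16.14 = 9.68 m.
Total head at OW-10: h = 8.94 m (water level in the piezometer is the total head).
Head difference: h(OW-7) − h(OW-10) = 9.68 − 8.94 = 0.74 m.

Δh ≈ 0.74 m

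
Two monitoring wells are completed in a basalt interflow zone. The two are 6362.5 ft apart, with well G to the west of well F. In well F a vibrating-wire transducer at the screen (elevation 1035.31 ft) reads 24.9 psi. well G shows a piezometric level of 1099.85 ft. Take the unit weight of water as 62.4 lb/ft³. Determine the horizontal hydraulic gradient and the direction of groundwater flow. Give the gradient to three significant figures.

i ≈ 0.00111; groundwater flows toward the east

Pressure head at well F: ψ = 144·P/γ = 144 × 24.9 / 62.4 = 57.46 ft.
Total head at well F: h = z + ψ = 1035.31 + 57.46 = 1092.77 ft.
Total head at well G: h = 1099.85 ft (water level in the piezometer is the total head).
Head difference: h(well F) − h(well G) = 1092.77 − 1099.85 = -7.08 ft.
Hydraulic gradient: i = |Δh| / L = 7.08 / 6362.5 = 0.00111.
Flow is from higher to lower head: from well G toward well F, i.e. toward the east.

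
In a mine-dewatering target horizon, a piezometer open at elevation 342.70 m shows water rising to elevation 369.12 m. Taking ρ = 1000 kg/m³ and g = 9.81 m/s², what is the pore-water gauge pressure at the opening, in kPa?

P ≈ 259 kPa

Pressure head ψ = h − z = 369.12 − 342.70 = 26.42 m.
P = ρgψ = 1000 × 9.81 × 26.42 = 259180 Pa ≈ 259 kPa.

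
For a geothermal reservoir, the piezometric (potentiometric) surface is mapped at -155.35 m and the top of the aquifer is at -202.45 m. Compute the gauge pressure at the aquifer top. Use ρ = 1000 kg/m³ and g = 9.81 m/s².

Pressure head at the aquifer top: ψ = h − z = -155.35 − (-202.45) = 47.10 m.
P = ρgψ = 1000 × 9.81 × 47.10 = 462051 Pa ≈ 462 kPa.

P ≈ 462 kPa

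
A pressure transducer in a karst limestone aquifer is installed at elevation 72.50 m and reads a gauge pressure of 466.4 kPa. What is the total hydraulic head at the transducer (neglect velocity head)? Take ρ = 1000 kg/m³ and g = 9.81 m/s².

h ≈ 120.04 m

ψ = P/(ρg) = 466.4×1000 / (1000 × 9.81) = 47.54 m.
h = z + ψ = 72.50 + 47.54 = 120.04 m.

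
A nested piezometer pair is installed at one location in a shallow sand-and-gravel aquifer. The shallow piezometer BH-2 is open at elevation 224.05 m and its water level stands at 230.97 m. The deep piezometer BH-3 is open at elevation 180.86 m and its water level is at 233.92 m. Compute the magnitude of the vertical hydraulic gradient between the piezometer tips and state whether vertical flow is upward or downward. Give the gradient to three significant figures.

|i_v| ≈ 0.0683; vertical flow is upward

Total head at BH-2: h = 230.97 m (water level in the standpipe).
Total head at BH-3: h = 233.92 m.
Δh = h(BH-2) − h(BH-3) = 230.97 − 233.92 = -2.95 m.
Vertical separation Δz = 224.05 − 180.86 = 43.19 m.
|i_v| = |Δh| / Δz = 2.95 / 43.19 = 0.0683.
Head is higher in the deep piezometer, so vertical flow is upward (discharge condition).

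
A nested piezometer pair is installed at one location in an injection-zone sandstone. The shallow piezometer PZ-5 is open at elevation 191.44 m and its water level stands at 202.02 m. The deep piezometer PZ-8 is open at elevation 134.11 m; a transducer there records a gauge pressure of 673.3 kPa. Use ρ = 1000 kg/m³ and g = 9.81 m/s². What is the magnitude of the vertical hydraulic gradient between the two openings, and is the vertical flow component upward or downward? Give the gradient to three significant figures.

Total head at PZ-5: h = 202.02 m (water level in the standpipe).
Pressure head at PZ-8: ψ = P/(ρg) = 673.3×1000 / (1000 × 9.81) = 68.63 m.
Total head at PZ-8: h = z + ψ = 134.11 + 68.63 = 202.74 m.
Δh = h(PZ-5) − h(PZ-8) = 202.02 − 202.74 = -0.72 m.
Vertical separation Δz = 191.44 − 134.11 = 57.33 m.
|i_v| = |Δh| / Δz = 0.72 / 57.33 = 0.0126.
Head is higher in the deep piezometer, so vertical flow is upward (discharge condition).

|i_v| ≈ 0.0126; vertical flow is upward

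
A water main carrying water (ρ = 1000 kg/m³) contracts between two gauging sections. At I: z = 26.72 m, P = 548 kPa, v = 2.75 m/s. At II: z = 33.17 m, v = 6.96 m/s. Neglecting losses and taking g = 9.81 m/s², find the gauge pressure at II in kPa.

Pressure head at I: ψ₁ = P₁/(ρg) = 548×1000 / (1000 × 9.81) = 55.86 m.
Velocity heads: v₁²/2g = 2.75²/19.62 = 0.385 m; v₂²/2g = 6.96²/19.62 = 2.469 m.
Total head H = z₁ + ψ₁ + v₁²/2g = 26.72 + 55.86 + 0.385 = 82.97 m.
ψ₂ = H − z₂ − v₂²/2g = 82.97 − 33.17 − 2.469 = 47.33 m.
P₂ = ρgψ₂ = 1000 × 9.81 × 47.33 ≈ 464 kPa.

P₂ ≈ 464 kPa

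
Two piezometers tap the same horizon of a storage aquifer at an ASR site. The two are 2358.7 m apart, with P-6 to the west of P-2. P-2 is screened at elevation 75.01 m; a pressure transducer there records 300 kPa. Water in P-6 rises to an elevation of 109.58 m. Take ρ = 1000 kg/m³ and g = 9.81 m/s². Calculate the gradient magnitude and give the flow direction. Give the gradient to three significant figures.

i ≈ 0.00169; groundwater flows toward the east

Pressure head at P-2: ψ = P/(ρg) = 300×1000 / (1000 × 9.81) = 30.58 m.
Total head at P-2: h = z + ψ = 75.01 + 30.58 = 105.59 m.
Total head at P-6: h = 109.58 m (water level in the piezometer is the total head).
Head difference: h(P-2) − h(P-6) = 105.59 − 109.58 = -3.99 m.
Hydraulic gradient: i = |Δh| / L = 3.99 / 2358.7 = 0.00169.
Flow is from higher to lower head: from P-6 toward P-2, i.e. toward the east.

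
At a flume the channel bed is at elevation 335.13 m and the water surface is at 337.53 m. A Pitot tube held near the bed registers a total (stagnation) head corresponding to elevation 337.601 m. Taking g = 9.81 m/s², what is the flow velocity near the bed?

Near the bed, under hydrostatic conditions, the piezometric head (z + ψ) equals the free-surface elevation, 337.53 m.
Velocity head = total − piezometric = 337.601 − 337.53 = 0.071 m.
v = √(2g·h_v) = √(2 × 9.81 × 0.071) = 1.18 m/s.

v ≈ 1.18 m/s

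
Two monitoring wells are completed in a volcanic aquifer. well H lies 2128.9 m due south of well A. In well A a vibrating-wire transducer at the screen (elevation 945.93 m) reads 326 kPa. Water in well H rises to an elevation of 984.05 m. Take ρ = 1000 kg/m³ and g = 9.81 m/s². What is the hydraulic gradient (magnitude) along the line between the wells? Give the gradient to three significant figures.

i ≈ 0.00230

Pressure head at well A: ψ = P/(ρg) = 326×1000 / (1000 × 9.81) = 33.23 m.
Total head at well A: h = z + ψ = 945.93 + 33.23 = 979.16 m.
Total head at well H: h = 984.05 m (water level in the piezometer is the total head).
Head difference: h(well A) − h(well H) = 979.16 − 984.05 = -4.89 m.
Hydraulic gradient: i = |Δh| / L = 4.89 / 2128.9 = 0.00230.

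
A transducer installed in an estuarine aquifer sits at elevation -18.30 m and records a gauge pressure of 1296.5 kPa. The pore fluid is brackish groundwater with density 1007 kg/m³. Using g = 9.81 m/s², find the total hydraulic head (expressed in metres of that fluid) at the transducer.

ψ = P/(ρg) = 1296.5×1000 / (1007 × 9.81) = 131.24 m.
h = z + ψ = -18.30 + 131.24 = 112.94 m.

h ≈ 112.94 m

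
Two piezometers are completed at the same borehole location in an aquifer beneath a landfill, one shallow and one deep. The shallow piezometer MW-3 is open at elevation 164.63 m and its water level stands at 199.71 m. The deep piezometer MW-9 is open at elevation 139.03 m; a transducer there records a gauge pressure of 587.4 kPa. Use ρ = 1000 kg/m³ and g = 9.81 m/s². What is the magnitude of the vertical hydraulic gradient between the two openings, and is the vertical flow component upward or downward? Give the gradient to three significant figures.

Total head at MW-3: h = 199.71 m (water level in the standpipe).
Pressure head at MW-9: ψ = P/(ρg) = 587.4×1000 / (1000 × 9.81) = 59.88 m.
Total head at MW-9: h = z + ψ = 139.03 + 59.88 = 198.91 m.
Δh = h(MW-3) − h(MW-9) = 199.71 − 198.91 = 0.80 m.
Vertical separation Δz = 164.63 − 139.03 = 25.60 m.
|i_v| = |Δh| / Δz = 0.80 / 25.60 = 0.0313.
Head is higher in the shallow piezometer, so vertical flow is downward (recharge condition).

|i_v| ≈ 0.0313; vertical flow is downward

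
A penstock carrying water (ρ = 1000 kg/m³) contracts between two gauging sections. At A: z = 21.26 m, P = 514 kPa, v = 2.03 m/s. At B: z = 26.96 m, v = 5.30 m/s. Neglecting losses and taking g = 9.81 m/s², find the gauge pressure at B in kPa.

Pressure head at A: ψ₁ = P₁/(ρg) = 514×1000 / (1000 × 9.81) = 52.40 m.
Velocity heads: v₁²/2g = 2.03²/19.62 = 0.210 m; v₂²/2g = 5.30²/19.62 = 1.432 m.
Total head H = z₁ + ψ₁ + v₁²/2g = 21.26 + 52.40 + 0.210 = 73.87 m.
ψ₂ = H − z₂ − v₂²/2g = 73.87 − 26.96 − 1.432 = 45.48 m.
P₂ = ρgψ₂ = 1000 × 9.81 × 45.48 ≈ 446 kPa.

P₂ ≈ 446 kPa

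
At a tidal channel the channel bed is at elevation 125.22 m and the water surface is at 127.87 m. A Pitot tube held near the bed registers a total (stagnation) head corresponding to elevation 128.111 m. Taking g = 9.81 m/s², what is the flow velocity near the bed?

Near the bed, under hydrostatic conditions, the piezometric head (z + ψ) equals the free-surface elevation, 127.87 m.
Velocity head = total − piezometric = 128.111 − 127.87 = 0.241 m.
v = √(2g·h_v) = √(2 × 9.81 × 0.241) = 2.17 m/s.

v ≈ 2.17 m/s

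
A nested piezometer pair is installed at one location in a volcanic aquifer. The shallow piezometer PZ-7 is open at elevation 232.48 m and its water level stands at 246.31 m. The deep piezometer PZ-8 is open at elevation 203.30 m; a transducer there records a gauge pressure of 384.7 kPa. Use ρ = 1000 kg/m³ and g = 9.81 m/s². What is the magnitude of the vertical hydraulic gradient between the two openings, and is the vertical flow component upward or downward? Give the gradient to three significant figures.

Total head at PZ-7: h = 246.31 m (water level in the standpipe).
Pressure head at PZ-8: ψ = P/(ρg) = 384.7×1000 / (1000 × 9.81) = 39.22 m.
Total head at PZ-8: h = z + ψ = 203.30 + 39.22 = 242.52 m.
Δh = h(PZ-7) − h(PZ-8) = 246.31 − 242.52 = 3.79 m.
Vertical separation Δz = 232.48 − 203.30 = 29.18 m.
|i_v| = |Δh| / Δz = 3.79 / 29.18 = 0.130.
Head is higher in the shallow piezometer, so vertical flow is downward (recharge condition).

|i_v| ≈ 0.130; vertical flow is downward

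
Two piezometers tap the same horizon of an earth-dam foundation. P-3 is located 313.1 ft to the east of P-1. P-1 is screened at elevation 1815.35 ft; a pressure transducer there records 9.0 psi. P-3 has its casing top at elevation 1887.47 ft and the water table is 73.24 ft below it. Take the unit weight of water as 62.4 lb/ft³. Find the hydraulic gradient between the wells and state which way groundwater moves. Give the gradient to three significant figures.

i ≈ 0.0699; groundwater flows toward the east

Pressure head at P-1: ψ = 144·P/γ = 144 × 9.0 / 62.4 = 20.77 ft.
Total head at P-1: h = z + ψ = 1815.35 + 20.77 = 1836.12 ft.
Total head at P-3: h = 1887.47 − 73.24 = 1814.23 ft.
Head difference: h(P-1) − h(P-3) = 1836.12 − 1814.23 = 21.89 ft.
Hydraulic gradient: i = |Δh| / L = 21.89 / 313.1 = 0.0699.
Flow is from higher to lower head: from P-1 toward P-3, i.e. toward the east.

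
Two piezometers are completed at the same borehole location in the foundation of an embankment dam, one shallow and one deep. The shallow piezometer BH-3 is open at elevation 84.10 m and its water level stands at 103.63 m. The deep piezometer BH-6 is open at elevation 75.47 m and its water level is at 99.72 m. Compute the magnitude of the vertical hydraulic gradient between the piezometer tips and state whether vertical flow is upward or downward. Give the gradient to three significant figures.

|i_v| ≈ 0.453; vertical flow is downward

Total head at BH-3: h = 103.63 m (water level in the standpipe).
Total head at BH-6: h = 99.72 m.
Δh = h(BH-3) − h(BH-6) = 103.63 − 99.72 = 3.91 m.
Vertical separation Δz = 84.10 − 75.47 = 8.63 m.
|i_v| = |Δh| / Δz = 3.91 / 8.63 = 0.453.
Head is higher in the shallow piezometer, so vertical flow is downward (recharge condition).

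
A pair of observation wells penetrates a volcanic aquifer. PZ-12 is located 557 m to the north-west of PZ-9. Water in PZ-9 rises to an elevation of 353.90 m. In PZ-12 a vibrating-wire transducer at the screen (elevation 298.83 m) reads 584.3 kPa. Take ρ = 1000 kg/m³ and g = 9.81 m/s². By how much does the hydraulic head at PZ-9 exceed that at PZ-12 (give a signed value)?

Δh ≈ -4.49 m

Total head at PZ-9: h = 353.90 m (water level in the piezometer is the total head).
Pressure head at PZ-12: ψ = P/(ρg) = 584.3×1000 / (1000 × 9.81) = 59.56 m.
Total head at PZ-12: h = z + ψ = 298.83 + 59.56 = 358.39 m.
Head difference: h(PZ-9) − h(PZ-12) = 353.90 − 358.39 = -4.49 m.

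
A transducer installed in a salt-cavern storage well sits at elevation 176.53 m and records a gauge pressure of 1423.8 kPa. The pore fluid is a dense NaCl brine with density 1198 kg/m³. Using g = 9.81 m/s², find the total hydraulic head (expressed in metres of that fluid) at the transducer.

h ≈ 297.68 m

ψ = P/(ρg) = 1423.8×1000 / (1198 × 9.81) = 121.15 m.
h = z + ψ = 176.53 + 121.15 = 297.68 m.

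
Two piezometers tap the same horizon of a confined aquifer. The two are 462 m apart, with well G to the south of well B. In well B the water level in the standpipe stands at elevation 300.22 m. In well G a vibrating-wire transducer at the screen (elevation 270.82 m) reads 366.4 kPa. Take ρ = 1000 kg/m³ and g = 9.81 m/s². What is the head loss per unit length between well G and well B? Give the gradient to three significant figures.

Total head at well B: h = 300.22 m (water level in the piezometer is the total head).
Pressure head at well G: ψ = P/(ρg) = 366.4×1000 / (1000 × 9.81) = 37.35 m.
Total head at well G: h = z + ψ = 270.82 + 37.35 = 308.17 m.
Head difference: h(well B) − h(well G) = 300.22 − 308.17 = -7.95 m.
Hydraulic gradient: i = |Δh| / L = 7.95 / 462 = 0.0172.

i ≈ 0.0172 m/m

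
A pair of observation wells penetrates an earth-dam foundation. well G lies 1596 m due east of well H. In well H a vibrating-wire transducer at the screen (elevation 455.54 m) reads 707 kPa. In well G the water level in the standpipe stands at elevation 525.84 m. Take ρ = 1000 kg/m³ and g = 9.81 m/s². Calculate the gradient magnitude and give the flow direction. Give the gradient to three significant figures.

i ≈ 0.00111; groundwater flows toward the east

Pressure head at well H: ψ = P/(ρg) = 707×1000 / (1000 × 9.81) = 72.07 m.
Total head at well H: h = z + ψ = 455.54 + 72.07 = 527.61 m.
Total head at well G: h = 525.84 m (water level in the piezometer is the total head).
Head difference: h(well H) − h(well G) = 527.61 − 525.84 = 1.77 m.
Hydraulic gradient: i = |Δh| / L = 1.77 / 1596 = 0.00111.
Flow is from higher to lower head: from well H toward well G, i.e. toward the east.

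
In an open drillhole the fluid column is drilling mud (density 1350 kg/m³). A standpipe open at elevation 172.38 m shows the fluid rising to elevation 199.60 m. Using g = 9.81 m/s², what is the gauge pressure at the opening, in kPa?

P ≈ 360 kPa

Pressure head ψ = h − z = 199.60 − 172.38 = 27.22 m.
P = ρgψ = 1350 × 9.81 × 27.22 = 360488 Pa ≈ 360 kPa.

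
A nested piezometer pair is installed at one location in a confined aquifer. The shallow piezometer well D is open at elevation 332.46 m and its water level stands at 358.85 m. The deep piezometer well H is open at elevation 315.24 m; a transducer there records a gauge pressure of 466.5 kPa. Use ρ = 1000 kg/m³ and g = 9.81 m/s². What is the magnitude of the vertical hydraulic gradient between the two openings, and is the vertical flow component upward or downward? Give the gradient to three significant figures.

Total head at well D: h = 358.85 m (water level in the standpipe).
Pressure head at well H: ψ = P/(ρg) = 466.5×1000 / (1000 × 9.81) = 47.55 m.
Total head at well H: h = z + ψ = 315.24 + 47.55 = 362.79 m.
Δh = h(well D) − h(well H) = 358.85 − 362.79 = -3.94 m.
Vertical separation Δz = 332.46 − 315.24 = 17.22 m.
|i_v| = |Δh| / Δz = 3.94 / 17.22 = 0.229.
Head is higher in the deep piezometer, so vertical flow is upward (discharge condition).

|i_v| ≈ 0.229; vertical flow is upward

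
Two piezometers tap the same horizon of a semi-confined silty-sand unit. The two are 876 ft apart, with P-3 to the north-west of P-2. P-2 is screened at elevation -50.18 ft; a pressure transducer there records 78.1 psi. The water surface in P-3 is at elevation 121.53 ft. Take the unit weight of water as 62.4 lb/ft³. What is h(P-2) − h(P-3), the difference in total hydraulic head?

Δh ≈ 8.52 ft

Pressure head at P-2: ψ = 144·P/γ = 144 × 78.1 / 62.4 = 180.23 ft.
Total head at P-2: h = z + ψ = -50.18 + 180.23 = 130.05 ft.
Total head at P-3: h = 121.53 ft (water level in the piezometer is the total head).
Head difference: h(P-2) − h(P-3) = 130.05 − 121.53 = 8.52 ft.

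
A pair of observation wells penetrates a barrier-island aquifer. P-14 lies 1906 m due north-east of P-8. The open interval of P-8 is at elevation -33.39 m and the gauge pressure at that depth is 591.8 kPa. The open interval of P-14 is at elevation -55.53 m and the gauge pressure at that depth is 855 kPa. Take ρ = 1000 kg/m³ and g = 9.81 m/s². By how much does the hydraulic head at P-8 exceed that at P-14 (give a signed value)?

Pressure head at P-8: ψ = P/(ρg) = 591.8×1000 / (1000 × 9.81) = 60.33 m.
Total head at P-8: h = z + ψ = -33.39 + 60.33 = 26.94 m.
Pressure head at P-14: ψ = P/(ρg) = 855×1000 / (1000 × 9.81) = 87.16 m.
Total head at P-14: h = z + ψ = -55.53 + 87.16 = 31.63 m.
Head difference: h(P-8) − h(P-14) = 26.94 − 31.63 = -4.69 m.

Δh ≈ -4.69 m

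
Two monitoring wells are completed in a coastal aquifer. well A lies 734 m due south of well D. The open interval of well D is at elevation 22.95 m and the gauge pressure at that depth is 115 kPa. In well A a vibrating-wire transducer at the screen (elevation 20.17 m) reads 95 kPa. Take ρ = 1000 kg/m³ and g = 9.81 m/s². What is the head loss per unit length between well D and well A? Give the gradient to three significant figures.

i ≈ 0.00657 m/m

Pressure head at well D: ψ = P/(ρg) = 115×1000 / (1000 × 9.81) = 11.72 m.
Total head at well D: h = z + ψ = 22.95 + 11.72 = 34.67 m.
Pressure head at well A: ψ = P/(ρg) = 95×1000 / (1000 × 9.81) = 9.68 m.
Total head at well A: h = z + ψ = 20.17 + 9.68 = 29.85 m.
Head difference: h(well D) − h(well A) = 34.67 − 29.85 = 4.82 m.
Hydraulic gradient: i = |Δh| / L = 4.82 / 734 = 0.00657.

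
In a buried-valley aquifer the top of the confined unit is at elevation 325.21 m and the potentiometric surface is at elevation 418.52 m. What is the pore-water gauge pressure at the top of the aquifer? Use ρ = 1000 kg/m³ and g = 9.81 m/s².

P ≈ 915 kPa

Pressure head at the aquifer top: ψ = h − z = 418.52 − 325.21 = 93.31 m.
P = ρgψ = 1000 × 9.81 × 93.31 = 915371 Pa ≈ 915 kPa.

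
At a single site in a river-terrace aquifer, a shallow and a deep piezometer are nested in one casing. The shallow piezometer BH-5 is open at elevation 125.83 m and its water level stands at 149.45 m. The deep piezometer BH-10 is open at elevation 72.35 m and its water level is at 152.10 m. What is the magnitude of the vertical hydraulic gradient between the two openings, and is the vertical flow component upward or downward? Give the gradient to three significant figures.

Total head at BH-5: h = 149.45 m (water level in the standpipe).
Total head at BH-10: h = 152.10 m.
Δh = h(BH-5) − h(BH-10) = 149.45 − 152.10 = -2.65 m.
Vertical separation Δz = 125.83 − 72.35 = 53.48 m.
|i_v| = |Δh| / Δz = 2.65 / 53.48 = 0.0496.
Head is higher in the deep piezometer, so vertical flow is upward (discharge condition).

|i_v| ≈ 0.0496; vertical flow is upward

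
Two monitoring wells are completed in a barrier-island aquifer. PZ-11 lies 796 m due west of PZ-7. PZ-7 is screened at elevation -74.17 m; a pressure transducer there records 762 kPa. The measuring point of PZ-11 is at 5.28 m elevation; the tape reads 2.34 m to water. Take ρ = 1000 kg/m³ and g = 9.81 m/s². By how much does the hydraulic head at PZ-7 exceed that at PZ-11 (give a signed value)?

Pressure head at PZ-7: ψ = P/(ρg) = 762×1000 / (1000 × 9.81) = 77.68 m.
Total head at PZ-7: h = z + ψ = -74.17 + 77.68 = 3.51 m.
Total head at PZ-11: h = 5.28 − 2.34 = 2.94 m.
Head difference: h(PZ-7) − h(PZ-11) = 3.51 − 2.94 = 0.57 m.

Δh ≈ 0.57 m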